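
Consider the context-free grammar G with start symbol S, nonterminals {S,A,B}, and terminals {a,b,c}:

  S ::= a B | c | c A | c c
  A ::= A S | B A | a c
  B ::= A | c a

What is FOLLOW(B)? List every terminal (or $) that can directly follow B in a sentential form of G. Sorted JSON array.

FIRST sets, iterate to fixpoint:
[1]
  A via A→a c: +{a}
  B via B→A: +{a}
  B via B→c a: +{c}
  S via S→a B: +{a}
  S via S→c: +{c}
  S: {a,c}  A: {a}  B: {a,c}
[2]
  A via A→B A: +{c}
  S: {a,c}  A: {a,c}  B: {a,c}
[3] done
  S: {a,c}  A: {a,c}  B: {a,c}

Compute FOLLOW by fixpoint:
FOLLOW(S) := {$}
iter 1:
  A→A S: FOLLOW(A) ⊇ FIRST(S) = {a,c}; new: +{a,c}
  A→A S: FOLLOW(S) ⊇ FOLLOW(A) ⊇ {a,c}; new: +{a,c}
  A→B A: FOLLOW(B) ⊇ FIRST(A) = {a,c}; new: +{a,c}
  S→a B: FOLLOW(B) ⊇ FOLLOW(S) ⊇ {$,a,c}; new: +{$}
  S→c A: FOLLOW(A) ⊇ FOLLOW(S) ⊇ {$,a,c}; new: +{$}
  FOLLOW(S)={$,a,c}  FOLLOW(A)={$,a,c}  FOLLOW(B)={$,a,c}
iter 2: (stable)
  FOLLOW(S)={$,a,c}  FOLLOW(A)={$,a,c}  FOLLOW(B)={$,a,c}

FOLLOW(B) = ["$", "a", "c"]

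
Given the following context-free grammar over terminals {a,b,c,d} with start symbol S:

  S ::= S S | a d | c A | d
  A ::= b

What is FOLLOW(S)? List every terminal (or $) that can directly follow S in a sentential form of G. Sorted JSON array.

FIRST iteration:
iter 1:
  A via A→b: +{b}
  S via S→a d: +{a}
  S via S→c A: +{c}
  S via S→d: +{d}
  FIRST(S)={a,c,d}  FIRST(A)={b}
iter 2: done
  FIRST(S)={a,c,d}  FIRST(A)={b}

Compute FOLLOW by fixpoint:
seed FOLLOW(S) with $
round 1:
  S→S S: FOLLOW(S) ⊇ FIRST(S) = {a,c,d}; new: +{a,c,d}
  S→c A: FOLLOW(A) ⊇ FOLLOW(S) ⊇ {$,a,c,d}; new: +{$,a,c,d}
  FOLLOW(S)={$,a,c,d}  FOLLOW(A)={$,a,c,d}
round 2: (stable)
  FOLLOW(S)={$,a,c,d}  FOLLOW(A)={$,a,c,d}

FOLLOW(S) = ["$", "a", "c", "d"]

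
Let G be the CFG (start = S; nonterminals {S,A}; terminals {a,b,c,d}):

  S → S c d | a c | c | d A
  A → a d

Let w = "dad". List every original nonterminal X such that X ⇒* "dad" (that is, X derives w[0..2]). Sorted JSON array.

Convert to CNF:
  S -> S X3 | T0 T2 | T1 A | c
  A -> T0 T1
  T0 -> a
  T1 -> d
  T2 -> c
  X3 -> T2 T1

CYK fill, restricted to cells inside w[0..2]:
  [0..0]={T1}  "d"  orig:{}
  [1..1]={T0}  "a"  orig:{}
  [2..2]={T1}  "d"  orig:{}
  [0..1]=∅  "da"
  [1..2]={A}  "ad"
  [0..2]={S}  "dad"

Original NTs in T[0,2] deriving "dad": ["S"]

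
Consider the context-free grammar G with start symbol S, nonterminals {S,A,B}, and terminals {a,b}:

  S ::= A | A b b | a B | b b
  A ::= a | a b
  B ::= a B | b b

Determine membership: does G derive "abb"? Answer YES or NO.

Convert to CNF:
  S -> A X2 | T0 B | T0 T1 | T1 T1 | a
  A -> T0 T1 | a
  B -> T0 B | T1 T1
  T0 -> a
  T1 -> b
  X2 -> T1 T1

Fill CYK table bottom-up:
  cell(0,0) a: {A,S,T0}  orig:{A,S}
  cell(1,1) b: {T1}  orig:{}
  cell(2,2) b: {T1}  orig:{}
  cell(0,1) ab: {A,S}
  cell(1,2) bb: {B,S,X2}  orig:{B,S}
  cell(0,2) abb: {B,S}

S ∈ T[0,2] ⇒ YES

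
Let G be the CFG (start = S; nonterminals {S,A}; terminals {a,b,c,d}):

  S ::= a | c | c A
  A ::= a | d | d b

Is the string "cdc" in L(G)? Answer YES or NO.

Convert to CNF:
  S -> T2 A | a | c
  A -> T0 T1 | a | d
  T0 -> d
  T1 -> b
  T2 -> c

Fill CYK table bottom-up:
  T[0,0] 'c' = {S,T2}  orig:{S}
  T[1,1] 'd' = {A,T0}  orig:{A}
  T[2,2] 'c' = {S,T2}  orig:{S}
  T[0,1] 'cd' = {S}
  T[1,2] 'dc' = ∅
  T[0,2] 'cdc' = ∅

S ∉ T[0,2] ⇒ NO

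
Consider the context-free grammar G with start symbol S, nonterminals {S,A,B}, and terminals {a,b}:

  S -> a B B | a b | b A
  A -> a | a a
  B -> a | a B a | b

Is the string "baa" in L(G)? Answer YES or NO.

CNF form of G:
  S -> T0 T1 | T0 X3 | T1 A
  A -> T0 T0 | a
  B -> T0 X2 | a | b
  T0 -> a
  T1 -> b
  X2 -> B T0
  X3 -> B B

CYK table (by increasing span):
  cell(0,0) b: {B,T1}  orig:{B}
  cell(1,1) a: {A,B,T0}  orig:{A,B}
  cell(2,2) a: {A,B,T0}  orig:{A,B}
  cell(0,1) ba: {S,X2,X3}  orig:{S}
  cell(1,2) aa: {A,X2,X3}  orig:{A}
  cell(0,2) baa: {S}

S ∈ T[0,2] ⇒ YES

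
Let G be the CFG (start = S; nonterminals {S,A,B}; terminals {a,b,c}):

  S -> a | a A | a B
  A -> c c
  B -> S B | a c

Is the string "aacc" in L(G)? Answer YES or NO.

CNF form of G:
  S -> T1 A | T1 B | a
  A -> T0 T0
  B -> S B | T1 T0
  T0 -> c
  T1 -> a

CYK table (by increasing span):
  [0..0]={S,T1}  "a"  orig:{S}
  [1..1]={S,T1}  "a"  orig:{S}
  [2..2]={T0}  "c"  orig:{}
  [3..3]={T0}  "c"  orig:{}
  [0..1]=∅  "aa"
  [1..2]={B}  "ac"
  [2..3]={A}  "cc"
  [0..2]={B,S}  "aac"
  [1..3]={S}  "acc"
  [0..3]=∅  "aacc"

S ∉ T[0,3] ⇒ NO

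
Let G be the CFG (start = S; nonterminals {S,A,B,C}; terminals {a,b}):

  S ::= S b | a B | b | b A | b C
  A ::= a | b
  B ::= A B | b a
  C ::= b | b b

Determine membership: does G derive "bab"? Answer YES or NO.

Convert to CNF:
  S -> S T0 | T0 A | T0 C | T1 B | b
  A -> a | b
  B -> A B | T0 T1
  C -> T0 T0 | b
  T0 -> b
  T1 -> a

CYK fill:
  cell(0,0) b: {A,C,S,T0}  orig:{A,C,S}
  cell(1,1) a: {A,T1}  orig:{A}
  cell(2,2) b: {A,C,S,T0}  orig:{A,C,S}
  cell(0,1) ba: {B,S}
  cell(1,2) ab: ∅
  cell(0,2) bab: {S}

S ∈ T[0,2] ⇒ YES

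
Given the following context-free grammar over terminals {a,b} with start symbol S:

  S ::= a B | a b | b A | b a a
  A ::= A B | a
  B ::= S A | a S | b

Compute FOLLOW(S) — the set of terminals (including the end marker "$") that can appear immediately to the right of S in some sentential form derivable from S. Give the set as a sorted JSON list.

FIRST sets, iterate to fixpoint:
pass 1:
  A via A→a: +{a}
  B via B→a S: +{a}
  B via B→b: +{b}
  S via S→a B: +{a}
  S via S→b A: +{b}
  S: {a,b}  A: {a}  B: {a,b}
pass 2: (stable)
  S: {a,b}  A: {a}  B: {a,b}

FOLLOW iteration:
seed FOLLOW(S) with $
[1]
  A→A B: FOLLOW(A) ⊇ FIRST(B) = {a,b}; new: +{a,b}
  A→A B: FOLLOW(B) ⊇ FOLLOW(A) ⊇ {a,b}; new: +{a,b}
  B→S A: FOLLOW(S) ⊇ FIRST(A) = {a}; new: +{a}
  B→a S: FOLLOW(S) ⊇ FOLLOW(B) ⊇ {a,b}; new: +{b}
  S→a B: FOLLOW(B) ⊇ FOLLOW(S) ⊇ {$,a,b}; new: +{$}
  S→b A: FOLLOW(A) ⊇ FOLLOW(S) ⊇ {$,a,b}; new: +{$}
  FOLLOW(S)={$,a,b}  FOLLOW(A)={$,a,b}  FOLLOW(B)={$,a,b}
[2] done
  FOLLOW(S)={$,a,b}  FOLLOW(A)={$,a,b}  FOLLOW(B)={$,a,b}

FOLLOW(S) = ["$", "a", "b"]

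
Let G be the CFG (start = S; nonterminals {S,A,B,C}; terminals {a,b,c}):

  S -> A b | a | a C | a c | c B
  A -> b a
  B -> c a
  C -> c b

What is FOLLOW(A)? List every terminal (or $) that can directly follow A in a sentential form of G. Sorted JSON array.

Compute FIRST by fixpoint:
round 1:
  A via A→b a: +{b}
  B via B→c a: +{c}
  C via C→c b: +{c}
  S via S→A b: +{b}
  S via S→a: +{a}
  S via S→c B: +{c}
  S: {a,b,c}  A: {b}  B: {c}  C: {c}
round 2: (stable)
  S: {a,b,c}  A: {b}  B: {c}  C: {c}

Compute FOLLOW by fixpoint:
FOLLOW(S) := {$}
iter 1:
  S→A b: FOLLOW(A) ⊇ FIRST(b) = {b}; new: +{b}
  S→a C: FOLLOW(C) ⊇ FOLLOW(S) ⊇ {$}; new: +{$}
  S→c B: FOLLOW(B) ⊇ FOLLOW(S) ⊇ {$}; new: +{$}
  FOLLOW(S)={$}  FOLLOW(A)={b}  FOLLOW(B)={$}  FOLLOW(C)={$}
iter 2: (stable)
  FOLLOW(S)={$}  FOLLOW(A)={b}  FOLLOW(B)={$}  FOLLOW(C)={$}

FOLLOW(A) = ["b"]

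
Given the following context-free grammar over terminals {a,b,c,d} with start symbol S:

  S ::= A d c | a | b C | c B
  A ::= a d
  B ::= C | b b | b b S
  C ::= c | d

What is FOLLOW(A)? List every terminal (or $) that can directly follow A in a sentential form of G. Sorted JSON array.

FIRST iteration:
round 1:
  A via A→a d: +{a}
  B via B→b b: +{b}
  C via C→c: +{c}
  C via C→d: +{d}
  S via S→A d c: +{a}
  S via S→b C: +{b}
  S via S→c B: +{c}
  FIRST[S]={a,b,c}  FIRST[A]={a}  FIRST[B]={b}  FIRST[C]={c,d}
round 2:
  B via B→C: +{c,d}
  FIRST[S]={a,b,c}  FIRST[A]={a}  FIRST[B]={b,c,d}  FIRST[C]={c,d}
round 3: — fixpoint
  FIRST[S]={a,b,c}  FIRST[A]={a}  FIRST[B]={b,c,d}  FIRST[C]={c,d}

FOLLOW iteration:
seed FOLLOW(S) with $
iter 1:
  S→A d c: FOLLOW(A) ⊇ FIRST(d) = {d}; new: +{d}
  S→b C: FOLLOW(C) ⊇ FOLLOW(S) ⊇ {$}; new: +{$}
  S→c B: FOLLOW(B) ⊇ FOLLOW(S) ⊇ {$}; new: +{$}
  FOLLOW(S)={$}  FOLLOW(A)={d}  FOLLOW(B)={$}  FOLLOW(C)={$}
iter 2: (no change)
  FOLLOW(S)={$}  FOLLOW(A)={d}  FOLLOW(B)={$}  FOLLOW(C)={$}

FOLLOW(A) = ["d"]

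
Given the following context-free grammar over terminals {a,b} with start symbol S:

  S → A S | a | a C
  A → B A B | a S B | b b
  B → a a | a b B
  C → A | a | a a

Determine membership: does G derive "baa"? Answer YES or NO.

Convert to CNF:
  S -> A S | T0 C | a
  A -> B X2 | T0 X3 | T1 T1
  B -> T0 T0 | T0 X4
  C -> B X5 | T0 T0 | T0 X6 | T1 T1 | a
  T0 -> a
  T1 -> b
  X2 -> A B
  X3 -> S B
  X4 -> T1 B
  X5 -> A B
  X6 -> S B

CYK fill:
  T[0,0] 'b' = {T1}  orig:{}
  T[1,1] 'a' = {C,S,T0}  orig:{C,S}
  T[2,2] 'a' = {C,S,T0}  orig:{C,S}
  T[0,1] 'ba' = ∅
  T[1,2] 'aa' = {B,C,S}
  T[0,2] 'baa' = {X4}  orig:{}

S ∉ T[0,2] ⇒ NO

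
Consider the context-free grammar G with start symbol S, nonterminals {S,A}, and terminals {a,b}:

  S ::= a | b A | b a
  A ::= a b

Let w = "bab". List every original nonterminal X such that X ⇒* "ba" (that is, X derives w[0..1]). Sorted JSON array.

CNF form of G:
  S -> T1 A | T1 T0 | a
  A -> T0 T1
  T0 -> a
  T1 -> b

CYK table (by increasing span) — only the sub-triangle for w[0..1]:
  [0..0]={T1}  "b"  orig:{}
  [1..1]={S,T0}  "a"  orig:{S}
  [0..1]={S}  "ba"

Original NTs in T[0,1] deriving "ba": ["S"]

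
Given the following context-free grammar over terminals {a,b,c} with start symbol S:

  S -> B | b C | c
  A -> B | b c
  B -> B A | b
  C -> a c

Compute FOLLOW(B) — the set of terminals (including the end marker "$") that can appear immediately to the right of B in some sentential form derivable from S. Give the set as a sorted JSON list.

FIRST sets, iterate to fixpoint:
round 1:
  A via A→b c: +{b}
  B via B→b: +{b}
  C via C→a c: +{a}
  S via S→B: +{b}
  S via S→c: +{c}
  FIRST[S]={b,c}  FIRST[A]={b}  FIRST[B]={b}  FIRST[C]={a}
round 2: (no change)
  FIRST[S]={b,c}  FIRST[A]={b}  FIRST[B]={b}  FIRST[C]={a}

Compute FOLLOW by fixpoint:
seed FOLLOW(S) with $
iter 1:
  B→B A: FOLLOW(B) ⊇ FIRST(A) = {b}; new: +{b}
  B→B A: FOLLOW(A) ⊇ FOLLOW(B) ⊇ {b}; new: +{b}
  S→B: FOLLOW(B) ⊇ FOLLOW(S) ⊇ {$}; new: +{$}
  S→b C: FOLLOW(C) ⊇ FOLLOW(S) ⊇ {$}; new: +{$}
  FOLLOW[S]={$}  FOLLOW[A]={b}  FOLLOW[B]={$,b}  FOLLOW[C]={$}
iter 2:
  B→B A: FOLLOW(A) ⊇ FOLLOW(B) ⊇ {$,b}; new: +{$}
  FOLLOW[S]={$}  FOLLOW[A]={$,b}  FOLLOW[B]={$,b}  FOLLOW[C]={$}
iter 3: (stable)
  FOLLOW[S]={$}  FOLLOW[A]={$,b}  FOLLOW[B]={$,b}  FOLLOW[C]={$}

FOLLOW(B) = ["$", "b"]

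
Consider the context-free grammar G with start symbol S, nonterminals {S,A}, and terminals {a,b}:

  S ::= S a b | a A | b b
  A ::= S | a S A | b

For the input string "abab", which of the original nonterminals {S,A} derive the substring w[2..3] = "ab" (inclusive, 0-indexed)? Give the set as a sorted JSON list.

CNF form of G:
  S -> S X4 | T0 A | T1 T1
  A -> S X2 | T0 A | T0 X3 | T1 T1 | b
  T0 -> a
  T1 -> b
  X2 -> T0 T1
  X3 -> S A
  X4 -> T0 T1

CYK table (by increasing span) — only the sub-triangle for w[2..3]:
  cell(2,2) a: {T0}  orig:{}
  cell(3,3) b: {A,T1}  orig:{A}
  cell(2,3) ab: {A,S,X2,X4}  orig:{A,S}

Original NTs in T[2,3] deriving "ab": ["A", "S"]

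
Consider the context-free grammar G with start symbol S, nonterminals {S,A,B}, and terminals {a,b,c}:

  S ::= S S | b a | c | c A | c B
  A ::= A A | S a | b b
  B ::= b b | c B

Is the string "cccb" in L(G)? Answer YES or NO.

Convert to CNF:
  S -> S S | T1 T0 | T2 A | T2 B | c
  A -> A A | S T0 | T1 T1
  B -> T1 T1 | T2 B
  T0 -> a
  T1 -> b
  T2 -> c

CYK fill:
  [0..0]={S,T2}  "c"  orig:{S}
  [1..1]={S,T2}  "c"  orig:{S}
  [2..2]={S,T2}  "c"  orig:{S}
  [3..3]={T1}  "b"  orig:{}
  [0..1]={S}  "cc"
  [1..2]={S}  "cc"
  [2..3]=∅  "cb"
  [0..2]={S}  "ccc"
  [1..3]=∅  "ccb"
  [0..3]=∅  "cccb"

S ∉ T[0,3] ⇒ NO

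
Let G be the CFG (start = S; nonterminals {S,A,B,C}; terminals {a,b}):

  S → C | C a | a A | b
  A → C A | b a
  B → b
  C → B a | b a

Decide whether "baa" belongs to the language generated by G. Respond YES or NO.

Convert to CNF:
  S -> B T1 | C T1 | T0 T1 | T1 A | b
  A -> C A | T0 T1
  B -> b
  C -> B T1 | T0 T1
  T0 -> b
  T1 -> a

CYK fill:
  [0..0]={B,S,T0}  "b"  orig:{B,S}
  [1..1]={T1}  "a"  orig:{}
  [2..2]={T1}  "a"  orig:{}
  [0..1]={A,C,S}  "ba"
  [1..2]=∅  "aa"
  [0..2]={S}  "baa"

S ∈ T[0,2] ⇒ YES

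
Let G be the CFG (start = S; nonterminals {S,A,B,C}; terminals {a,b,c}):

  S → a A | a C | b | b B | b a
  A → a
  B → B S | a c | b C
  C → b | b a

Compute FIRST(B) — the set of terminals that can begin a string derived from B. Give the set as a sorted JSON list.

FIRST iteration:
iter 1:
  A via A→a: +{a}
  B via B→a c: +{a}
  B via B→b C: +{b}
  C via C→b: +{b}
  S via S→a A: +{a}
  S via S→b: +{b}
  FIRST[S]={a,b}  FIRST[A]={a}  FIRST[B]={a,b}  FIRST[C]={b}
iter 2: (stable)
  FIRST[S]={a,b}  FIRST[A]={a}  FIRST[B]={a,b}  FIRST[C]={b}

FIRST(B) = ["a", "b"]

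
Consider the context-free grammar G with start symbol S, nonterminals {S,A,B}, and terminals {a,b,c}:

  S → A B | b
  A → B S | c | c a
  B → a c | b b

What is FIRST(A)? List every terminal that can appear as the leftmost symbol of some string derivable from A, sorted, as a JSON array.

FIRST sets, iterate to fixpoint:
pass 1:
  A via A→c: +{c}
  B via B→a c: +{a}
  B via B→b b: +{b}
  S via S→A B: +{c}
  S via S→b: +{b}
  FIRST(S)={b,c}  FIRST(A)={c}  FIRST(B)={a,b}
pass 2:
  A via A→B S: +{a,b}
  S via S→A B: +{a}
  FIRST(S)={a,b,c}  FIRST(A)={a,b,c}  FIRST(B)={a,b}
pass 3: done
  FIRST(S)={a,b,c}  FIRST(A)={a,b,c}  FIRST(B)={a,b}

FIRST(A) = ["a", "b", "c"]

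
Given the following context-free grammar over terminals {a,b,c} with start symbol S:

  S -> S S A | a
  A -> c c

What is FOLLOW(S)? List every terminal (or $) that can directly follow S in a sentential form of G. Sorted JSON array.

FIRST iteration:
[1]
  A via A→c c: +{c}
  S via S→a: +{a}
  S: {a}  A: {c}
[2] (stable)
  S: {a}  A: {c}

Compute FOLLOW by fixpoint:
seed FOLLOW(S) with $
round 1:
  S→S S A: FOLLOW(S) ⊇ FIRST(S) = {a}; new: +{a}
  S→S S A: FOLLOW(S) ⊇ FIRST(A) = {c}; new: +{c}
  S→S S A: FOLLOW(A) ⊇ FOLLOW(S) ⊇ {$,a,c}; new: +{$,a,c}
  S: {$,a,c}  A: {$,a,c}
round 2: (stable)
  S: {$,a,c}  A: {$,a,c}

FOLLOW(S) = ["$", "a", "c"]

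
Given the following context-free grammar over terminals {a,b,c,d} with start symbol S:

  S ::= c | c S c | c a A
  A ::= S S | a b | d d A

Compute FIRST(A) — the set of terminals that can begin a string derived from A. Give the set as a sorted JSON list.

FIRST sets, iterate to fixpoint:
round 1:
  A via A→a b: +{a}
  A via A→d d A: +{d}
  S via S→c: +{c}
  S: {c}  A: {a,d}
round 2:
  A via A→S S: +{c}
  S: {c}  A: {a,c,d}
round 3: (stable)
  S: {c}  A: {a,c,d}

FIRST(A) = ["a", "c", "d"]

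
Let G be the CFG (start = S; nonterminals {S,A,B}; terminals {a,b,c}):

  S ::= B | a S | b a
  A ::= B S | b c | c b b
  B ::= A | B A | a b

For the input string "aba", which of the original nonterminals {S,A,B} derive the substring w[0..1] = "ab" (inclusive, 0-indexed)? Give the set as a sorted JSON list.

Convert to CNF:
  S -> B A | B S | T0 T1 | T0 T2 | T1 X5 | T2 S | T2 T0
  A -> B S | T0 T1 | T1 X3
  B -> B A | B S | T0 T1 | T1 X4 | T2 T0
  T0 -> b
  T1 -> c
  T2 -> a
  X3 -> T0 T0
  X4 -> T0 T0
  X5 -> T0 T0

CYK fill, restricted to cells inside w[0..1]:
  cell(0,0) a: {T2}  orig:{}
  cell(1,1) b: {T0}  orig:{}
  cell(0,1) ab: {B,S}

Original NTs in T[0,1] deriving "ab": ["B", "S"]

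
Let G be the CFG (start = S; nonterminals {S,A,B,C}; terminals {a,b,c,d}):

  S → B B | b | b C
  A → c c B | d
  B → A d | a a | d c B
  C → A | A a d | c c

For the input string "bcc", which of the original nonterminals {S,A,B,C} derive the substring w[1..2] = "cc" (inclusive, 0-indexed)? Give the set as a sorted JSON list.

Convert to CNF:
  S -> B B | T3 C | b
  A -> T0 X4 | d
  B -> A T1 | T1 X5 | T2 T2
  C -> A X6 | T0 T0 | T0 X7 | d
  T0 -> c
  T1 -> d
  T2 -> a
  T3 -> b
  X4 -> T0 B
  X5 -> T0 B
  X6 -> T2 T1
  X7 -> T0 B

CYK fill, restricted to cells inside w[1..2]:
  [1..1]={T0}  "c"  orig:{}
  [2..2]={T0}  "c"  orig:{}
  [1..2]={C}  "cc"

Original NTs in T[1,2] deriving "cc": ["C"]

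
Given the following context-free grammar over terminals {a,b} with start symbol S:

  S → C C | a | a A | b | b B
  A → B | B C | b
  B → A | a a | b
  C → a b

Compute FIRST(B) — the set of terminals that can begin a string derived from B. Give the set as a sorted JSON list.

FIRST iteration:
[1]
  A via A→b: +{b}
  B via B→A: +{b}
  B via B→a a: +{a}
  C via C→a b: +{a}
  S via S→C C: +{a}
  S via S→b: +{b}
  FIRST[S]={a,b}  FIRST[A]={b}  FIRST[B]={a,b}  FIRST[C]={a}
[2]
  A via A→B: +{a}
  FIRST[S]={a,b}  FIRST[A]={a,b}  FIRST[B]={a,b}  FIRST[C]={a}
[3] (stable)
  FIRST[S]={a,b}  FIRST[A]={a,b}  FIRST[B]={a,b}  FIRST[C]={a}

FIRST(B) = ["a", "b"]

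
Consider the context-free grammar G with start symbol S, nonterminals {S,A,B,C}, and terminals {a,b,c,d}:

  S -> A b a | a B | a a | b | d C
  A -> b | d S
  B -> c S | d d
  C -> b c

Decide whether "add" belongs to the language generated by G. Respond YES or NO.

CNF form of G:
  S -> A X4 | T0 C | T3 B | T3 T3 | b
  A -> T0 S | b
  B -> T0 T0 | T1 S
  C -> T2 T1
  T0 -> d
  T1 -> c
  T2 -> b
  T3 -> a
  X4 -> T2 T3

CYK fill:
  [0..0]={T3}  "a"  orig:{}
  [1..1]={T0}  "d"  orig:{}
  [2..2]={T0}  "d"  orig:{}
  [0..1]=∅  "ad"
  [1..2]={B}  "dd"
  [0..2]={S}  "add"

S ∈ T[0,2] ⇒ YES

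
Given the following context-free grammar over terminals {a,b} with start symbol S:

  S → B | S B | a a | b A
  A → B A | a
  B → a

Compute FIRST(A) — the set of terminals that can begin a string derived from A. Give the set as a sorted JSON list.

FIRST iteration:
pass 1:
  A via A→a: +{a}
  B via B→a: +{a}
  S via S→B: +{a}
  S via S→b A: +{b}
  S: {a,b}  A: {a}  B: {a}
pass 2: done
  S: {a,b}  A: {a}  B: {a}

FIRST(A) = ["a"]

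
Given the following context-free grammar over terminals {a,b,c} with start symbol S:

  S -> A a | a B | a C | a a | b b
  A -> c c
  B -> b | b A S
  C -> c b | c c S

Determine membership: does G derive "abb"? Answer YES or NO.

CNF form of G:
  S -> A T2 | T1 T1 | T2 B | T2 C | T2 T2
  A -> T0 T0
  B -> T1 X3 | b
  C -> T0 T1 | T0 X4
  T0 -> c
  T1 -> b
  T2 -> a
  X3 -> A S
  X4 -> T0 S

Fill CYK table bottom-up:
  [0..0]={T2}  "a"  orig:{}
  [1..1]={B,T1}  "b"  orig:{B}
  [2..2]={B,T1}  "b"  orig:{B}
  [0..1]={S}  "ab"
  [1..2]={S}  "bb"
  [0..2]=∅  "abb"

S ∉ T[0,2] ⇒ NO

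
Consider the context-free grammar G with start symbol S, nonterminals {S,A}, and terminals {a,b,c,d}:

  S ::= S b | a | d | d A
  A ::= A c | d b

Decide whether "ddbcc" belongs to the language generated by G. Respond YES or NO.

Convert to CNF:
  S -> S T2 | T1 A | a | d
  A -> A T0 | T1 T2
  T0 -> c
  T1 -> d
  T2 -> b

CYK fill:
  T[0,0] 'd' = {S,T1}  orig:{S}
  T[1,1] 'd' = {S,T1}  orig:{S}
  T[2,2] 'b' = {T2}  orig:{}
  T[3,3] 'c' = {T0}  orig:{}
  T[4,4] 'c' = {T0}  orig:{}
  T[0,1] 'dd' = ∅
  T[1,2] 'db' = {A,S}
  T[2,3] 'bc' = ∅
  T[3,4] 'cc' = ∅
  T[0,2] 'ddb' = {S}
  T[1,3] 'dbc' = {A}
  T[2,4] 'bcc' = ∅
  T[0,3] 'ddbc' = {S}
  T[1,4] 'dbcc' = {A}
  T[0,4] 'ddbcc' = {S}

S ∈ T[0,4] ⇒ YES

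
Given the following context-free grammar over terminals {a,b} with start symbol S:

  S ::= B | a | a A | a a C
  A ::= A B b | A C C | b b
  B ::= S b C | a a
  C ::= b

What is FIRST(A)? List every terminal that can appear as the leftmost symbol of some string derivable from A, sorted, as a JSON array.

FIRST sets, iterate to fixpoint:
round 1:
  A via A→b b: +{b}
  B via B→a a: +{a}
  C via C→b: +{b}
  S via S→B: +{a}
  FIRST[S]={a}  FIRST[A]={b}  FIRST[B]={a}  FIRST[C]={b}
round 2: (no change)
  FIRST[S]={a}  FIRST[A]={b}  FIRST[B]={a}  FIRST[C]={b}

FIRST(A) = ["b"]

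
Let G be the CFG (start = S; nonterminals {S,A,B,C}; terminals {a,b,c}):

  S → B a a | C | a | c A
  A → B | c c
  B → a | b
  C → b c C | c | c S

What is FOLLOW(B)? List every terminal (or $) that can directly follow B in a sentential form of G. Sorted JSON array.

FIRST iteration:
iter 1:
  A via A→c c: +{c}
  B via B→a: +{a}
  B via B→b: +{b}
  C via C→b c C: +{b}
  C via C→c: +{c}
  S via S→B a a: +{a,b}
  S via S→C: +{c}
  S: {a,b,c}  A: {c}  B: {a,b}  C: {b,c}
iter 2:
  A via A→B: +{a,b}
  S: {a,b,c}  A: {a,b,c}  B: {a,b}  C: {b,c}
iter 3: (no change)
  S: {a,b,c}  A: {a,b,c}  B: {a,b}  C: {b,c}

FOLLOW iteration:
initialize: $ ∈ FOLLOW(S)
pass 1:
  S→B a a: FOLLOW(B) ⊇ FIRST(a) = {a}; new: +{a}
  S→C: FOLLOW(C) ⊇ FOLLOW(S) ⊇ {$}; new: +{$}
  S→c A: FOLLOW(A) ⊇ FOLLOW(S) ⊇ {$}; new: +{$}
  S: {$}  A: {$}  B: {a}  C: {$}
pass 2:
  A→B: FOLLOW(B) ⊇ FOLLOW(A) ⊇ {$}; new: +{$}
  S: {$}  A: {$}  B: {$,a}  C: {$}
pass 3: (stable)
  S: {$}  A: {$}  B: {$,a}  C: {$}

FOLLOW(B) = ["$", "a"]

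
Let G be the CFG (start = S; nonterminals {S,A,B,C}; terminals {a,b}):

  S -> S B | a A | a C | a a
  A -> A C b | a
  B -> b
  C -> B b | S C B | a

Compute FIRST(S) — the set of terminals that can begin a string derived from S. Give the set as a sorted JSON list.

Compute FIRST by fixpoint:
pass 1:
  A via A→a: +{a}
  B via B→b: +{b}
  C via C→B b: +{b}
  C via C→a: +{a}
  S via S→a A: +{a}
  FIRST[S]={a}  FIRST[A]={a}  FIRST[B]={b}  FIRST[C]={a,b}
pass 2: done
  FIRST[S]={a}  FIRST[A]={a}  FIRST[B]={b}  FIRST[C]={a,b}

FIRST(S) = ["a"]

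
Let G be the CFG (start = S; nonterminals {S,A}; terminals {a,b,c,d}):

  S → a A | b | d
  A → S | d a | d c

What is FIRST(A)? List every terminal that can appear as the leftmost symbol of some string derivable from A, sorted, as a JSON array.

Compute FIRST by fixpoint:
round 1:
  A via A→d a: +{d}
  S via S→a A: +{a}
  S via S→b: +{b}
  S via S→d: +{d}
  FIRST(S)={a,b,d}  FIRST(A)={d}
round 2:
  A via A→S: +{a,b}
  FIRST(S)={a,b,d}  FIRST(A)={a,b,d}
round 3: (stable)
  FIRST(S)={a,b,d}  FIRST(A)={a,b,d}

FIRST(A) = ["a", "b", "d"]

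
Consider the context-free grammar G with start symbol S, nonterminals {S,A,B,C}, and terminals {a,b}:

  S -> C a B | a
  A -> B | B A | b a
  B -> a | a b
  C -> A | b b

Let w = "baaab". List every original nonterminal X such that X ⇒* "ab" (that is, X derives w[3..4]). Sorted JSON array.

Convert to CNF:
  S -> C X2 | a
  A -> B A | T0 T1 | T1 T0 | a
  B -> T0 T1 | a
  C -> B A | T0 T1 | T1 T0 | T1 T1 | a
  T0 -> a
  T1 -> b
  X2 -> T0 B

CYK table (by increasing span), restricted to cells inside w[3..4]:
  [3..3]={A,B,C,S,T0}  "a"  orig:{A,B,C,S}
  [4..4]={T1}  "b"  orig:{}
  [3..4]={A,B,C}  "ab"

Original NTs in T[3,4] deriving "ab": ["A", "B", "C"]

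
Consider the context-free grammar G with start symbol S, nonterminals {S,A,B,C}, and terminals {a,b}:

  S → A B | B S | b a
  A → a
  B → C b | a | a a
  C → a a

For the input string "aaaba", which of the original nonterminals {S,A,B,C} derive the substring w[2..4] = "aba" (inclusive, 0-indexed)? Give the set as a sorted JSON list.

Convert to CNF:
  S -> A B | B S | T0 T1
  A -> a
  B -> C T0 | T1 T1 | a
  C -> T1 T1
  T0 -> b
  T1 -> a

Fill CYK table bottom-up (cells [i..j] with 2 ≤ i ≤ j ≤ 4 only):
  cell(2,2) a: {A,B,T1}  orig:{A,B}
  cell(3,3) b: {T0}  orig:{}
  cell(4,4) a: {A,B,T1}  orig:{A,B}
  cell(2,3) ab: ∅
  cell(3,4) ba: {S}
  cell(2,4) aba: {S}

Original NTs in T[2,4] deriving "aba": ["S"]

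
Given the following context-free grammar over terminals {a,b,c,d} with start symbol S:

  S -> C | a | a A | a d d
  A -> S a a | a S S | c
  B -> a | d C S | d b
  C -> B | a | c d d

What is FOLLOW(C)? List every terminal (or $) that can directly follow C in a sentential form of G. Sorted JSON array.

FIRST iteration:
round 1:
  A via A→a S S: +{a}
  A via A→c: +{c}
  B via B→a: +{a}
  B via B→d C S: +{d}
  C via C→B: +{a,d}
  C via C→c d d: +{c}
  S via S→C: +{a,c,d}
  FIRST[S]={a,c,d}  FIRST[A]={a,c}  FIRST[B]={a,d}  FIRST[C]={a,c,d}
round 2:
  A via A→S a a: +{d}
  FIRST[S]={a,c,d}  FIRST[A]={a,c,d}  FIRST[B]={a,d}  FIRST[C]={a,c,d}
round 3: done
  FIRST[S]={a,c,d}  FIRST[A]={a,c,d}  FIRST[B]={a,d}  FIRST[C]={a,c,d}

Compute FOLLOW by fixpoint:
initialize: $ ∈ FOLLOW(S)
iter 1:
  A→S a a: FOLLOW(S) ⊇ FIRST(a) = {a}; new: +{a}
  A→a S S: FOLLOW(S) ⊇ FIRST(S) = {a,c,d}; new: +{c,d}
  B→d C S: FOLLOW(C) ⊇ FIRST(S) = {a,c,d}; new: +{a,c,d}
  C→B: FOLLOW(B) ⊇ FOLLOW(C) ⊇ {a,c,d}; new: +{a,c,d}
  S→C: FOLLOW(C) ⊇ FOLLOW(S) ⊇ {$,a,c,d}; new: +{$}
  S→a A: FOLLOW(A) ⊇ FOLLOW(S) ⊇ {$,a,c,d}; new: +{$,a,c,d}
  S: {$,a,c,d}  A: {$,a,c,d}  B: {a,c,d}  C: {$,a,c,d}
iter 2:
  C→B: FOLLOW(B) ⊇ FOLLOW(C) ⊇ {$,a,c,d}; new: +{$}
  S: {$,a,c,d}  A: {$,a,c,d}  B: {$,a,c,d}  C: {$,a,c,d}
iter 3: (no change)
  S: {$,a,c,d}  A: {$,a,c,d}  B: {$,a,c,d}  C: {$,a,c,d}

FOLLOW(C) = ["$", "a", "c", "d"]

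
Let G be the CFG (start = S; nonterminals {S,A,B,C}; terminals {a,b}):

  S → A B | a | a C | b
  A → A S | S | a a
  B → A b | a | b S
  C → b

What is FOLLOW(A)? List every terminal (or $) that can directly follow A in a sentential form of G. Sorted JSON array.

Compute FIRST by fixpoint:
pass 1:
  A via A→a a: +{a}
  B via B→A b: +{a}
  B via B→b S: +{b}
  C via C→b: +{b}
  S via S→A B: +{a}
  S via S→b: +{b}
  S: {a,b}  A: {a}  B: {a,b}  C: {b}
pass 2:
  A via A→S: +{b}
  S: {a,b}  A: {a,b}  B: {a,b}  C: {b}
pass 3: (stable)
  S: {a,b}  A: {a,b}  B: {a,b}  C: {b}

FOLLOW sets:
FOLLOW(S) := {$}
round 1:
  A→A S: FOLLOW(A) ⊇ FIRST(S) = {a,b}; new: +{a,b}
  A→A S: FOLLOW(S) ⊇ FOLLOW(A) ⊇ {a,b}; new: +{a,b}
  S→A B: FOLLOW(B) ⊇ FOLLOW(S) ⊇ {$,a,b}; new: +{$,a,b}
  S→a C: FOLLOW(C) ⊇ FOLLOW(S) ⊇ {$,a,b}; new: +{$,a,b}
  FOLLOW[S]={$,a,b}  FOLLOW[A]={a,b}  FOLLOW[B]={$,a,b}  FOLLOW[C]={$,a,b}
round 2: (stable)
  FOLLOW[S]={$,a,b}  FOLLOW[A]={a,b}  FOLLOW[B]={$,a,b}  FOLLOW[C]={$,a,b}

FOLLOW(A) = ["a", "b"]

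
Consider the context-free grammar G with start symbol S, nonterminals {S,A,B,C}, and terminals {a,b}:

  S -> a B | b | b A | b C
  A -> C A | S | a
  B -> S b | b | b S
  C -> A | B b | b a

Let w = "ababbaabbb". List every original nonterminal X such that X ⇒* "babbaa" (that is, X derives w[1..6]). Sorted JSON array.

Convert to CNF:
  S -> T0 B | T1 A | T1 C | b
  A -> C A | T0 B | T1 A | T1 C | a | b
  B -> S T1 | T1 S | b
  C -> B T1 | C A | T0 B | T1 A | T1 C | T1 T0 | a | b
  T0 -> a
  T1 -> b

CYK fill, restricted to cells inside w[1..6]:
  cell(1,1) b: {A,B,C,S,T1}  orig:{A,B,C,S}
  cell(2,2) a: {A,C,T0}  orig:{A,C}
  cell(3,3) b: {A,B,C,S,T1}  orig:{A,B,C,S}
  cell(4,4) b: {A,B,C,S,T1}  orig:{A,B,C,S}
  cell(5,5) a: {A,C,T0}  orig:{A,C}
  cell(6,6) a: {A,C,T0}  orig:{A,C}
  cell(1,2) ba: {A,C,S}
  cell(2,3) ab: {A,C,S}
  cell(3,4) bb: {A,B,C,S}
  cell(4,5) ba: {A,C,S}
  cell(5,6) aa: {A,C}
  cell(1,3) bab: {A,B,C,S}
  cell(2,4) abb: {A,B,C,S}
  cell(3,5) bba: {A,B,C,S}
  cell(4,6) baa: {A,C,S}
  cell(1,4) babb: {A,B,C,S}
  cell(2,5) abba: {A,C,S}
  cell(3,6) bbaa: {A,B,C,S}
  cell(1,5) babba: {A,B,C,S}
  cell(2,6) abbaa: {A,C,S}
  cell(1,6) babbaa: {A,B,C,S}

Original NTs in T[1,6] deriving "babbaa": ["A", "B", "C", "S"]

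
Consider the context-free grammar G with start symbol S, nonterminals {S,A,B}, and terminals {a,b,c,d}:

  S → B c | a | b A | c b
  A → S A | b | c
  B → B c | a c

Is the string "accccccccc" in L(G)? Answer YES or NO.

Convert to CNF:
  S -> B T0 | T0 T2 | T2 A | a
  A -> S A | b | c
  B -> B T0 | T1 T0
  T0 -> c
  T1 -> a
  T2 -> b

CYK fill:
  T[0,0] 'a' = {S,T1}  orig:{S}
  T[1,1] 'c' = {A,T0}  orig:{A}
  T[2,2] 'c' = {A,T0}  orig:{A}
  T[3,3] 'c' = {A,T0}  orig:{A}
  T[4,4] 'c' = {A,T0}  orig:{A}
  T[5,5] 'c' = {A,T0}  orig:{A}
  T[6,6] 'c' = {A,T0}  orig:{A}
  T[7,7] 'c' = {A,T0}  orig:{A}
  T[8,8] 'c' = {A,T0}  orig:{A}
  T[9,9] 'c' = {A,T0}  orig:{A}
  T[0,1] 'ac' = {A,B}
  T[1,2] 'cc' = ∅
  T[2,3] 'cc' = ∅
  T[3,4] 'cc' = ∅
  T[4,5] 'cc' = ∅
  T[5,6] 'cc' = ∅
  T[6,7] 'cc' = ∅
  T[7,8] 'cc' = ∅
  T[8,9] 'cc' = ∅
  T[0,2] 'acc' = {B,S}
  T[1,3] 'ccc' = ∅
  T[2,4] 'ccc' = ∅
  T[3,5] 'ccc' = ∅
  T[4,6] 'ccc' = ∅
  T[5,7] 'ccc' = ∅
  T[6,8] 'ccc' = ∅
  T[7,9] 'ccc' = ∅
  T[0,3] 'accc' = {A,B,S}
  T[1,4] 'cccc' = ∅
  T[2,5] 'cccc' = ∅
  T[3,6] 'cccc' = ∅
  T[4,7] 'cccc' = ∅
  T[5,8] 'cccc' = ∅
  T[6,9] 'cccc' = ∅
  T[0,4] 'acccc' = {A,B,S}
  T[1,5] 'ccccc' = ∅
  T[2,6] 'ccccc' = ∅
  T[3,7] 'ccccc' = ∅
  T[4,8] 'ccccc' = ∅
  T[5,9] 'ccccc' = ∅
  T[0,5] 'accccc' = {A,B,S}
  T[1,6] 'cccccc' = ∅
  T[2,7] 'cccccc' = ∅
  T[3,8] 'cccccc' = ∅
  T[4,9] 'cccccc' = ∅
  T[0,6] 'acccccc' = {A,B,S}
  T[1,7] 'ccccccc' = ∅
  T[2,8] 'ccccccc' = ∅
  T[3,9] 'ccccccc' = ∅
  T[0,7] 'accccccc' = {A,B,S}
  T[1,8] 'cccccccc' = ∅
  T[2,9] 'cccccccc' = ∅
  T[0,8] 'acccccccc' = {A,B,S}
  T[1,9] 'ccccccccc' = ∅
  T[0,9] 'accccccccc' = {A,B,S}

S ∈ T[0,9] ⇒ YES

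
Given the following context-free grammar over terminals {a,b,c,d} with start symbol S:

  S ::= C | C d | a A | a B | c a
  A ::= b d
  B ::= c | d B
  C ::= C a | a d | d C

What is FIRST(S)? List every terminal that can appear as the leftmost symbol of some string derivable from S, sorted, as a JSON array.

FIRST sets, iterate to fixpoint:
[1]
  A via A→b d: +{b}
  B via B→c: +{c}
  B via B→d B: +{d}
  C via C→a d: +{a}
  C via C→d C: +{d}
  S via S→C: +{a,d}
  S via S→c a: +{c}
  FIRST(S)={a,c,d}  FIRST(A)={b}  FIRST(B)={c,d}  FIRST(C)={a,d}
[2] done
  FIRST(S)={a,c,d}  FIRST(A)={b}  FIRST(B)={c,d}  FIRST(C)={a,d}

FIRST(S) = ["a", "c", "d"]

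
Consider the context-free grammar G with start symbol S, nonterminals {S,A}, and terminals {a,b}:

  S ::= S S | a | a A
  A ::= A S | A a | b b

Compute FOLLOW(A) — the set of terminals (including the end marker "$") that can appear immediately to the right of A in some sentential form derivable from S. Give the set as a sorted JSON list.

FIRST iteration:
round 1:
  A via A→b b: +{b}
  S via S→a: +{a}
  FIRST[S]={a}  FIRST[A]={b}
round 2: (stable)
  FIRST[S]={a}  FIRST[A]={b}

FOLLOW iteration:
initialize: $ ∈ FOLLOW(S)
iter 1:
  A→A S: FOLLOW(A) ⊇ FIRST(S) = {a}; new: +{a}
  A→A S: FOLLOW(S) ⊇ FOLLOW(A) ⊇ {a}; new: +{a}
  S→a A: FOLLOW(A) ⊇ FOLLOW(S) ⊇ {$,a}; new: +{$}
  S: {$,a}  A: {$,a}
iter 2: (no change)
  S: {$,a}  A: {$,a}

FOLLOW(A) = ["$", "a"]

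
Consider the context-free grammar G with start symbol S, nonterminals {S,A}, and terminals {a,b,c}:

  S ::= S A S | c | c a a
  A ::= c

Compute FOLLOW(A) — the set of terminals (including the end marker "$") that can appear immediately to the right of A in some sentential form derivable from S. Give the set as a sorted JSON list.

FIRST sets, iterate to fixpoint:
[1]
  A via A→c: +{c}
  S via S→c: +{c}
  S: {c}  A: {c}
[2] (no change)
  S: {c}  A: {c}

FOLLOW iteration:
FOLLOW(S) := {$}
round 1:
  S→S A S: FOLLOW(S) ⊇ FIRST(A) = {c}; new: +{c}
  S→S A S: FOLLOW(A) ⊇ FIRST(S) = {c}; new: +{c}
  S: {$,c}  A: {c}
round 2: — fixpoint
  S: {$,c}  A: {c}

FOLLOW(A) = ["c"]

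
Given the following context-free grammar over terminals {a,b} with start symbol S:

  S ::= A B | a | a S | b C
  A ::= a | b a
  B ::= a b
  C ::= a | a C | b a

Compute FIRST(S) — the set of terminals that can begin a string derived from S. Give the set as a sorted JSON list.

Compute FIRST by fixpoint:
round 1:
  A via A→a: +{a}
  A via A→b a: +{b}
  B via B→a b: +{a}
  C via C→a: +{a}
  C via C→b a: +{b}
  S via S→A B: +{a,b}
  FIRST(S)={a,b}  FIRST(A)={a,b}  FIRST(B)={a}  FIRST(C)={a,b}
round 2: (no change)
  FIRST(S)={a,b}  FIRST(A)={a,b}  FIRST(B)={a}  FIRST(C)={a,b}

FIRST(S) = ["a", "b"]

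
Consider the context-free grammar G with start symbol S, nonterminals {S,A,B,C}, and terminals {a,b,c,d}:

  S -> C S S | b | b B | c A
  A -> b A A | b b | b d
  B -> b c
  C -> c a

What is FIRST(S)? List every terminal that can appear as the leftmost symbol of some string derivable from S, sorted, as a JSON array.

FIRST iteration:
round 1:
  A via A→b A A: +{b}
  B via B→b c: +{b}
  C via C→c a: +{c}
  S via S→C S S: +{c}
  S via S→b: +{b}
  FIRST[S]={b,c}  FIRST[A]={b}  FIRST[B]={b}  FIRST[C]={c}
round 2: — fixpoint
  FIRST[S]={b,c}  FIRST[A]={b}  FIRST[B]={b}  FIRST[C]={c}

FIRST(S) = ["b", "c"]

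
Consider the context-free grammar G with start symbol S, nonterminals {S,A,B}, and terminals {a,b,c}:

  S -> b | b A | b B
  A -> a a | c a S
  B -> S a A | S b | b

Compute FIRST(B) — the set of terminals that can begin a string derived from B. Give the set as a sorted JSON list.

FIRST iteration:
round 1:
  A via A→a a: +{a}
  A via A→c a S: +{c}
  B via B→b: +{b}
  S via S→b: +{b}
  FIRST(S)={b}  FIRST(A)={a,c}  FIRST(B)={b}
round 2: done
  FIRST(S)={b}  FIRST(A)={a,c}  FIRST(B)={b}

FIRST(B) = ["b"]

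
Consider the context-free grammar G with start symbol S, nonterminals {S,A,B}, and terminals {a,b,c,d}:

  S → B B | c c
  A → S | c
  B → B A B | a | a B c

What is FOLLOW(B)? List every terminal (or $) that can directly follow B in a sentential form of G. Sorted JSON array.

Compute FIRST by fixpoint:
[1]
  A via A→c: +{c}
  B via B→a: +{a}
  S via S→B B: +{a}
  S via S→c c: +{c}
  FIRST(S)={a,c}  FIRST(A)={c}  FIRST(B)={a}
[2]
  A via A→S: +{a}
  FIRST(S)={a,c}  FIRST(A)={a,c}  FIRST(B)={a}
[3] done
  FIRST(S)={a,c}  FIRST(A)={a,c}  FIRST(B)={a}

FOLLOW sets:
FOLLOW(S) := {$}
[1]
  B→B A B: FOLLOW(B) ⊇ FIRST(A) = {a,c}; new: +{a,c}
  B→B A B: FOLLOW(A) ⊇ FIRST(B) = {a}; new: +{a}
  S→B B: FOLLOW(B) ⊇ FOLLOW(S) ⊇ {$}; new: +{$}
  FOLLOW(S)={$}  FOLLOW(A)={a}  FOLLOW(B)={$,a,c}
[2]
  A→S: FOLLOW(S) ⊇ FOLLOW(A) ⊇ {a}; new: +{a}
  FOLLOW(S)={$,a}  FOLLOW(A)={a}  FOLLOW(B)={$,a,c}
[3] done
  FOLLOW(S)={$,a}  FOLLOW(A)={a}  FOLLOW(B)={$,a,c}

FOLLOW(B) = ["$", "a", "c"]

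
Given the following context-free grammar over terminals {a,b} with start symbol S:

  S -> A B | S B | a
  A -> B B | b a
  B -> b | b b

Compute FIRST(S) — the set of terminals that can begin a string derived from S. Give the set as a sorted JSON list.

FIRST sets, iterate to fixpoint:
round 1:
  A via A→b a: +{b}
  B via B→b: +{b}
  S via S→A B: +{b}
  S via S→a: +{a}
  FIRST[S]={a,b}  FIRST[A]={b}  FIRST[B]={b}
round 2: — fixpoint
  FIRST[S]={a,b}  FIRST[A]={b}  FIRST[B]={b}

FIRST(S) = ["a", "b"]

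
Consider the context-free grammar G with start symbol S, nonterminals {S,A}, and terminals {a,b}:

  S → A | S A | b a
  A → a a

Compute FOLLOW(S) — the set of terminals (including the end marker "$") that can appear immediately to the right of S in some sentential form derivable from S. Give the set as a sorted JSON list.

FIRST sets, iterate to fixpoint:
iter 1:
  A via A→a a: +{a}
  S via S→A: +{a}
  S via S→b a: +{b}
  S: {a,b}  A: {a}
iter 2: (stable)
  S: {a,b}  A: {a}

FOLLOW sets:
seed FOLLOW(S) with $
iter 1:
  S→A: FOLLOW(A) ⊇ FOLLOW(S) ⊇ {$}; new: +{$}
  S→S A: FOLLOW(S) ⊇ FIRST(A) = {a}; new: +{a}
  S→S A: FOLLOW(A) ⊇ FOLLOW(S) ⊇ {$,a}; new: +{a}
  S: {$,a}  A: {$,a}
iter 2: (no change)
  S: {$,a}  A: {$,a}

FOLLOW(S) = ["$", "a"]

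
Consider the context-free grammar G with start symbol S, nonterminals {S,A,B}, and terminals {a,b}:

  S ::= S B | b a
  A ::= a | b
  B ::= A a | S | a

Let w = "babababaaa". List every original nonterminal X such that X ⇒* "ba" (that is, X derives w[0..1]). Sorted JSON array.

CNF form of G:
  S -> S B | T1 T0
  A -> a | b
  B -> A T0 | S B | T1 T0 | a
  T0 -> a
  T1 -> b

CYK fill, restricted to cells inside w[0..1]:
  cell(0,0) b: {A,T1}  orig:{A}
  cell(1,1) a: {A,B,T0}  orig:{A,B}
  cell(0,1) ba: {B,S}

Original NTs in T[0,1] deriving "ba": ["B", "S"]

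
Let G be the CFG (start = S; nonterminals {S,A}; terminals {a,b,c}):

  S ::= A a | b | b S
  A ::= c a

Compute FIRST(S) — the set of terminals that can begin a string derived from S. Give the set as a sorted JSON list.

Compute FIRST by fixpoint:
pass 1:
  A via A→c a: +{c}
  S via S→A a: +{c}
  S via S→b: +{b}
  FIRST[S]={b,c}  FIRST[A]={c}
pass 2: (stable)
  FIRST[S]={b,c}  FIRST[A]={c}

FIRST(S) = ["b", "c"]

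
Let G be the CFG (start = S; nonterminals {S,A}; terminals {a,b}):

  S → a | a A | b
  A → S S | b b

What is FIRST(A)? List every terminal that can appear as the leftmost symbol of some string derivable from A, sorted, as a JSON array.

FIRST sets, iterate to fixpoint:
round 1:
  A via A→b b: +{b}
  S via S→a: +{a}
  S via S→b: +{b}
  FIRST[S]={a,b}  FIRST[A]={b}
round 2:
  A via A→S S: +{a}
  FIRST[S]={a,b}  FIRST[A]={a,b}
round 3: (stable)
  FIRST[S]={a,b}  FIRST[A]={a,b}

FIRST(A) = ["a", "b"]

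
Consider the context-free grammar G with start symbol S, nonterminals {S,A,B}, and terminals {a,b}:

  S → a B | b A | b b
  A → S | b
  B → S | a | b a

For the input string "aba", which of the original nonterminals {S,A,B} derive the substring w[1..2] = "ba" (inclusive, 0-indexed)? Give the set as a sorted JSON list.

CNF form of G:
  S -> T0 B | T1 A | T1 T1
  A -> T0 B | T1 A | T1 T1 | b
  B -> T0 B | T1 A | T1 T0 | T1 T1 | a
  T0 -> a
  T1 -> b

CYK table (by increasing span) — only the sub-triangle for w[1..2]:
  [1..1]={A,T1}  "b"  orig:{A}
  [2..2]={B,T0}  "a"  orig:{B}
  [1..2]={B}  "ba"

Original NTs in T[1,2] deriving "ba": ["B"]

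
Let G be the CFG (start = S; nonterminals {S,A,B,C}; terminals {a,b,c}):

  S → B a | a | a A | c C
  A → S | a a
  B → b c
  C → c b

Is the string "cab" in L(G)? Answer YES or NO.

Convert to CNF:
  S -> B T0 | T0 A | T1 C | a
  A -> B T0 | T0 A | T0 T0 | T1 C | a
  B -> T2 T1
  C -> T1 T2
  T0 -> a
  T1 -> c
  T2 -> b

CYK fill:
  cell(0,0) c: {T1}  orig:{}
  cell(1,1) a: {A,S,T0}  orig:{A,S}
  cell(2,2) b: {T2}  orig:{}
  cell(0,1) ca: ∅
  cell(1,2) ab: ∅
  cell(0,2) cab: ∅

S ∉ T[0,2] ⇒ NO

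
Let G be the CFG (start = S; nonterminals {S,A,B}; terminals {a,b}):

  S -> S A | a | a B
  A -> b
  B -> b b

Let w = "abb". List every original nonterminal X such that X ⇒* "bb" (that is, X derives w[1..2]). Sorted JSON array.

CNF form of G:
  S -> S A | T1 B | a
  A -> b
  B -> T0 T0
  T0 -> b
  T1 -> a

CYK fill, restricted to cells inside w[1..2]:
  cell(1,1) b: {A,T0}  orig:{A}
  cell(2,2) b: {A,T0}  orig:{A}
  cell(1,2) bb: {B}

Original NTs in T[1,2] deriving "bb": ["B"]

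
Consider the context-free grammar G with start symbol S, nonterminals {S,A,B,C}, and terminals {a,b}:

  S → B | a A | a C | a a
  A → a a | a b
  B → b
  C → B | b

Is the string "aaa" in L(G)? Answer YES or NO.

CNF form of G:
  S -> T0 A | T0 C | T0 T0 | b
  A -> T0 T0 | T0 T1
  B -> b
  C -> b
  T0 -> a
  T1 -> b

CYK fill:
  T[0,0] 'a' = {T0}  orig:{}
  T[1,1] 'a' = {T0}  orig:{}
  T[2,2] 'a' = {T0}  orig:{}
  T[0,1] 'aa' = {A,S}
  T[1,2] 'aa' = {A,S}
  T[0,2] 'aaa' = {S}

S ∈ T[0,2] ⇒ YES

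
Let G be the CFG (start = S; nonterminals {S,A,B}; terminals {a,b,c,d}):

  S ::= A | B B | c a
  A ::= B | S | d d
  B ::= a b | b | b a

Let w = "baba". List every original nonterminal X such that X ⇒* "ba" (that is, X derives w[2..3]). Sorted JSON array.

Convert to CNF:
  S -> B B | T0 T1 | T1 T0 | T2 T0 | T3 T3 | b
  A -> B B | T0 T1 | T1 T0 | T2 T0 | T3 T3 | b
  B -> T0 T1 | T1 T0 | b
  T0 -> a
  T1 -> b
  T2 -> c
  T3 -> d

CYK fill (cells [i..j] with 2 ≤ i ≤ j ≤ 3 only):
  T[2,2] 'b' = {A,B,S,T1}  orig:{A,B,S}
  T[3,3] 'a' = {T0}  orig:{}
  T[2,3] 'ba' = {A,B,S}

Original NTs in T[2,3] deriving "ba": ["A", "B", "S"]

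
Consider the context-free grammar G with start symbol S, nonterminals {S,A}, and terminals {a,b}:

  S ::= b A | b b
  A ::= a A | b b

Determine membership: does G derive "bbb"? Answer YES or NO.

Convert to CNF:
  S -> T1 A | T1 T1
  A -> T0 A | T1 T1
  T0 -> a
  T1 -> b

CYK fill:
  T[0,0] 'b' = {T1}  orig:{}
  T[1,1] 'b' = {T1}  orig:{}
  T[2,2] 'b' = {T1}  orig:{}
  T[0,1] 'bb' = {A,S}
  T[1,2] 'bb' = {A,S}
  T[0,2] 'bbb' = {S}

S ∈ T[0,2] ⇒ YES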